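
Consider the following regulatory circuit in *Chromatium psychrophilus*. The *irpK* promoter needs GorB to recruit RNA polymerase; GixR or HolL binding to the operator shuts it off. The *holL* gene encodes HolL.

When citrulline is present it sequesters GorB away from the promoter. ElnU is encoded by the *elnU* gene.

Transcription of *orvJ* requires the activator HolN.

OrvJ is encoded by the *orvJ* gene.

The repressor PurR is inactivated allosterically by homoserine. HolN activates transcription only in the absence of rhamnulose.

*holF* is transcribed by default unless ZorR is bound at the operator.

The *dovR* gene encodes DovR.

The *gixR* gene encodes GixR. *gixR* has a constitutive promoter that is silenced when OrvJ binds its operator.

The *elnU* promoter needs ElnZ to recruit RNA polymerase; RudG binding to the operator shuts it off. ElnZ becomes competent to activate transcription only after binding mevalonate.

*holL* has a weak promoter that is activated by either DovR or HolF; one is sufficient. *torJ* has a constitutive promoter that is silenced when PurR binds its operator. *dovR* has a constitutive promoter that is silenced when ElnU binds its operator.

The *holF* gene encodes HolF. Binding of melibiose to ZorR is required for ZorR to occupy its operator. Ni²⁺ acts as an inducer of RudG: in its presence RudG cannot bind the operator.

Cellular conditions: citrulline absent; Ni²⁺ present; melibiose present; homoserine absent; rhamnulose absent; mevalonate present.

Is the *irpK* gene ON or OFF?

Rhamnulose is absent, so HolN is active.
No repressor is bound and HolN is active, so *orvJ* is transcribed.
So OrvJ is produced and active.
With repressor OrvJ bound, *gixR* is not transcribed.
So GixR is not produced.
Citrulline is absent, so GorB is active.
Mevalonate is present, so ElnZ is active.
Ni²⁺ is present, so RudG is inactive.
No repressor is bound and ElnZ is active, so *elnU* is transcribed.
So ElnU is produced and active.
With repressor ElnU bound, *dovR* is not transcribed.
So DovR is not produced.
Melibiose is present, so ZorR is active.
With repressor ZorR bound, *holF* is not transcribed.
So HolF is not produced.
No activator is available at the *holL* promoter, so *holL* is not transcribed.
So HolL is not produced.
No repressor is bound and GorB is active, so *irpK* is transcribed.

ON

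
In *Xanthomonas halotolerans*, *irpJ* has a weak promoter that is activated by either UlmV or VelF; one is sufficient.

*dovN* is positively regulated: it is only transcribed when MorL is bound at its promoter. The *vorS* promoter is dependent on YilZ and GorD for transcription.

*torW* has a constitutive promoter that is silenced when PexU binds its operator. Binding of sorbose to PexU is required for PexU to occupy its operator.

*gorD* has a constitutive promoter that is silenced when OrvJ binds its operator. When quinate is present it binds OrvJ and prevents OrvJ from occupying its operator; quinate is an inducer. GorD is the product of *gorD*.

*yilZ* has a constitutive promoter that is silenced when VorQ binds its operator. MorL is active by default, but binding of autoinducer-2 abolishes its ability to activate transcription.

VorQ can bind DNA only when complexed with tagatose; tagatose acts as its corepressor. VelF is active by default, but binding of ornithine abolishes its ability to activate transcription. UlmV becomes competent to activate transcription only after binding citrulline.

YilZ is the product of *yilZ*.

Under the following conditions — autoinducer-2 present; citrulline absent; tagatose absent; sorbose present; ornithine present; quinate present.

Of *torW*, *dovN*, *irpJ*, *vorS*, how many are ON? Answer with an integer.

Sorbose is present, so PexU is active.
With repressor PexU bound, *torW* is not transcribed.
→ *torW* is OFF.
Autoinducer-2 is present, so MorL is inactive.
Required activator MorL is absent, so *dovN* is not transcribed.
→ *dovN* is OFF.
Citrulline is absent, so UlmV is inactive.
Ornithine is present, so VelF is inactive.
No activator is available at the *irpJ* promoter, so *irpJ* is not transcribed.
→ *irpJ* is OFF.
Tagatose is absent, so VorQ is inactive.
With no repressor bound, *yilZ* is transcribed.
So YilZ is produced and active.
Quinate is present, so OrvJ is inactive.
With no repressor bound, *gorD* is transcribed.
So GorD is produced and active.
No repressor is bound and YilZ and GorD are active, so *vorS* is transcribed.
→ *vorS* is ON.
1 of the 4 genes is transcribed.

1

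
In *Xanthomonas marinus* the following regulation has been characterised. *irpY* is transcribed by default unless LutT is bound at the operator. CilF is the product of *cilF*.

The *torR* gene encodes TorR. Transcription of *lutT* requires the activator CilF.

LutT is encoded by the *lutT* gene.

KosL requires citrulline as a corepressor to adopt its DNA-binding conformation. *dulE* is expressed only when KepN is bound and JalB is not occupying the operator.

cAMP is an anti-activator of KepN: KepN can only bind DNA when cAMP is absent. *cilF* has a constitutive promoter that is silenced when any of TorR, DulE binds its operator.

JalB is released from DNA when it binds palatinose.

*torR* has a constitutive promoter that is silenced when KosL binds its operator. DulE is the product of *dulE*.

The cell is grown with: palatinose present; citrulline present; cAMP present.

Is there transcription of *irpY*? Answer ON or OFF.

Citrulline is present, so KosL is active.
With repressor KosL bound, *torR* is not transcribed.
So TorR is not produced.
cAMP is present, so KepN is inactive.
Palatinose is present, so JalB is inactive.
Required activator KepN is absent, so *dulE* is not transcribed.
So DulE is not produced.
With no repressor bound, *cilF* is transcribed.
So CilF is produced and active.
No repressor is bound and CilF is active, so *lutT* is transcribed.
So LutT is produced and active.
With repressor LutT bound, *irpY* is not transcribed.

OFF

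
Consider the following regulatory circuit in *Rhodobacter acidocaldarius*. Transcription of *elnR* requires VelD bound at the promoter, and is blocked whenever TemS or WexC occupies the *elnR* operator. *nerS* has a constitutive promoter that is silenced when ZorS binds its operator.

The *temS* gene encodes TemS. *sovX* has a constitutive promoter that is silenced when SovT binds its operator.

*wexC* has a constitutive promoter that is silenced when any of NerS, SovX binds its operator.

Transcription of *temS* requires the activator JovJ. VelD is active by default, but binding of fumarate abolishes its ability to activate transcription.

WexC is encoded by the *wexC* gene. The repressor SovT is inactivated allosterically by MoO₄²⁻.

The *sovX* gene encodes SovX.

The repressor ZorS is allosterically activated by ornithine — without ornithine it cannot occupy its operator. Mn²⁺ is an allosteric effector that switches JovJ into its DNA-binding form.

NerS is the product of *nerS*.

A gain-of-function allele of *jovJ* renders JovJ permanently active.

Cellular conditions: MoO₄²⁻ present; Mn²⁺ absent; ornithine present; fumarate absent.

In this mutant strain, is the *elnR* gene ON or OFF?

OFF

Fumarate is absent, so VelD is active.
JovJ is constitutively active in this strain.
No repressor is bound and JovJ is active, so *temS* is transcribed.
So TemS is produced and active.
Ornithine is present, so ZorS is active.
With repressor ZorS bound, *nerS* is not transcribed.
So NerS is not produced.
MoO₄²⁻ is present, so SovT is inactive.
With no repressor bound, *sovX* is transcribed.
So SovX is produced and active.
With repressor SovX bound, *wexC* is not transcribed.
So WexC is not produced.
With repressor TemS bound, *elnR* is not transcribed.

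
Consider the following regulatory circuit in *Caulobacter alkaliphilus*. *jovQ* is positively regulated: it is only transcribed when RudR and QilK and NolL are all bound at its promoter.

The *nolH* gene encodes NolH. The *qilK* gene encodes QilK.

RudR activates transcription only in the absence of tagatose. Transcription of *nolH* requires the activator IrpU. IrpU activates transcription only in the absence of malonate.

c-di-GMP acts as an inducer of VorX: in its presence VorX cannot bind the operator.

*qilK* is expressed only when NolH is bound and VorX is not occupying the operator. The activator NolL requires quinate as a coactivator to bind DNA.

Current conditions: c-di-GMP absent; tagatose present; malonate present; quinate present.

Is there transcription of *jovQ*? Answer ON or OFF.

Tagatose is present, so RudR is inactive.
c-di-GMP is absent, so VorX is active.
Malonate is present, so IrpU is inactive.
Required activator IrpU is absent, so *nolH* is not transcribed.
So NolH is not produced.
With repressor VorX bound, *qilK* is not transcribed.
So QilK is not produced.
Quinate is present, so NolL is active.
Required activator RudR is absent, so *jovQ* is not transcribed.

OFF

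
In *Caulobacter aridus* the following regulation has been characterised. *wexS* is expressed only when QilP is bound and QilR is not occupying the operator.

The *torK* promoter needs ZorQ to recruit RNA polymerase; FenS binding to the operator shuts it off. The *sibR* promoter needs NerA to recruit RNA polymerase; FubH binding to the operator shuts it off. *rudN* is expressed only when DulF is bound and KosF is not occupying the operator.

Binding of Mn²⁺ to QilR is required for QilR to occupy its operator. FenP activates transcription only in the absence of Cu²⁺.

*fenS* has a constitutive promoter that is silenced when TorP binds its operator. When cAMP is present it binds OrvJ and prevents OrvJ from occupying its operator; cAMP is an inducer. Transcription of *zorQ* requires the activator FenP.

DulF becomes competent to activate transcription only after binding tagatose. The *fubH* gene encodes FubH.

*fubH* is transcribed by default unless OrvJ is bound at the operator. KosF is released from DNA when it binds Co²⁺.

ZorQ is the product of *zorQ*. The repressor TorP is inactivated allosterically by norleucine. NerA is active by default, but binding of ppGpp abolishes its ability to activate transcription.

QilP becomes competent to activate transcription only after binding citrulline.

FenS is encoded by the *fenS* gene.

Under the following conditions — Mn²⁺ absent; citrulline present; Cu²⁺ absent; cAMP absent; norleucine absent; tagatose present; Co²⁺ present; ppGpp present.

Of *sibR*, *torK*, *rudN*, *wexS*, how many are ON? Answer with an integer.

3

ppGpp is present, so NerA is inactive.
cAMP is absent, so OrvJ is active.
With repressor OrvJ bound, *fubH* is not transcribed.
So FubH is not produced.
Required activator NerA is absent, so *sibR* is not transcribed.
→ *sibR* is OFF.
Cu²⁺ is absent, so FenP is active.
No repressor is bound and FenP is active, so *zorQ* is transcribed.
So ZorQ is produced and active.
Norleucine is absent, so TorP is active.
With repressor TorP bound, *fenS* is not transcribed.
So FenS is not produced.
No repressor is bound and ZorQ is active, so *torK* is transcribed.
→ *torK* is ON.
Co²⁺ is present, so KosF is inactive.
Tagatose is present, so DulF is active.
No repressor is bound and DulF is active, so *rudN* is transcribed.
→ *rudN* is ON.
Citrulline is present, so QilP is active.
Mn²⁺ is absent, so QilR is inactive.
No repressor is bound and QilP is active, so *wexS* is transcribed.
→ *wexS* is ON.
3 of the 4 genes are transcribed.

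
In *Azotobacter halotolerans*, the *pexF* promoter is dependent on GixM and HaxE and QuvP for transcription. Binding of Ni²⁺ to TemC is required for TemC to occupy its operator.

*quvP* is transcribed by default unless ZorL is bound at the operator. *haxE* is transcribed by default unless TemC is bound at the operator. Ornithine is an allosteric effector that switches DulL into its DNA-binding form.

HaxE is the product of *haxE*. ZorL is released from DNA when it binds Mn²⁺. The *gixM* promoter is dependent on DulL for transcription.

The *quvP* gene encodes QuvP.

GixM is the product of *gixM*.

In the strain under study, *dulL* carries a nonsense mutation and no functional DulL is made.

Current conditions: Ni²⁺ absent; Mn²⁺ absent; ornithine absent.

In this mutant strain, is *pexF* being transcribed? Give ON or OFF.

DulL is non-functional in this strain, so it has no effect.
Required activator DulL is absent, so *gixM* is not transcribed.
So GixM is not produced.
Ni²⁺ is absent, so TemC is inactive.
With no repressor bound, *haxE* is transcribed.
So HaxE is produced and active.
Mn²⁺ is absent, so ZorL is active.
With repressor ZorL bound, *quvP* is not transcribed.
So QuvP is not produced.
Required activator GixM is absent, so *pexF* is not transcribed.

OFF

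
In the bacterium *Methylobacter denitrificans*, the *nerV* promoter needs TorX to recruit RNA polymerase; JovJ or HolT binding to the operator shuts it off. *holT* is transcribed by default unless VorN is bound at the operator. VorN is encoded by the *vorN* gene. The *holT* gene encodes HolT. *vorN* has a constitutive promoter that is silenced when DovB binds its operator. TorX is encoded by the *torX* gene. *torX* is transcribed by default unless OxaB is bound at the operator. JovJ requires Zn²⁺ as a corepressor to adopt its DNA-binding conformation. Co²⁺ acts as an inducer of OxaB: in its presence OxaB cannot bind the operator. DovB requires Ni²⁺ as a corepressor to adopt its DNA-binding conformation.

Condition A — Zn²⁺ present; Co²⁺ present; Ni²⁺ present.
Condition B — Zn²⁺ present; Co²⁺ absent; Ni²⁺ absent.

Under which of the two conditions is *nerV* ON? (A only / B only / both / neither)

neither

Condition A:
Zn²⁺ is present, so JovJ is active.
Co²⁺ is present, so OxaB is inactive.
With no repressor bound, *torX* is transcribed.
So TorX is produced and active.
Ni²⁺ is present, so DovB is active.
With repressor DovB bound, *vorN* is not transcribed.
So VorN is not produced.
With no repressor bound, *holT* is transcribed.
So HolT is produced and active.
With repressor JovJ bound, *nerV* is not transcribed.
→ *nerV* is OFF in A.
Condition B:
Zn²⁺ is present, so JovJ is active.
Co²⁺ is absent, so OxaB is active.
With repressor OxaB bound, *torX* is not transcribed.
So TorX is not produced.
Ni²⁺ is absent, so DovB is inactive.
With no repressor bound, *vorN* is transcribed.
So VorN is produced and active.
With repressor VorN bound, *holT* is not transcribed.
So HolT is not produced.
With repressor JovJ bound, *nerV* is not transcribed.
→ *nerV* is OFF in B.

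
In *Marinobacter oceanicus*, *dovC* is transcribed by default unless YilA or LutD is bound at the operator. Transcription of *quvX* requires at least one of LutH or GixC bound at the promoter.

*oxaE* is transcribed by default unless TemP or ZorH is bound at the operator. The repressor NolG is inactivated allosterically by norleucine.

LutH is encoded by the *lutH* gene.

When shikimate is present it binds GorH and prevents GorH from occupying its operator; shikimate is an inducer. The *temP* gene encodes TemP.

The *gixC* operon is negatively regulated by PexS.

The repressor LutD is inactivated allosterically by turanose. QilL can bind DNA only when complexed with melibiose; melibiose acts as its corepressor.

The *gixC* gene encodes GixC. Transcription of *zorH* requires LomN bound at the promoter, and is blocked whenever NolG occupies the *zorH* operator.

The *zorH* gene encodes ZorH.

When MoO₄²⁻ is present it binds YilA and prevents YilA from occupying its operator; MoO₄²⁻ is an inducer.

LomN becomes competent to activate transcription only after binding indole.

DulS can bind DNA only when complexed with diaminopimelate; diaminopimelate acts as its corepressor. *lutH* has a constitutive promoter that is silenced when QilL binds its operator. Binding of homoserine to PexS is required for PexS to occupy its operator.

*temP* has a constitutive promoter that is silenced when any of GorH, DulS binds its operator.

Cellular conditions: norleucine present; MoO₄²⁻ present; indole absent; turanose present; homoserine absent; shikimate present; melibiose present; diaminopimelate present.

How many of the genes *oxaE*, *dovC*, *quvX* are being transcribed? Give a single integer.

Shikimate is present, so GorH is inactive.
Diaminopimelate is present, so DulS is active.
With repressor DulS bound, *temP* is not transcribed.
So TemP is not produced.
Norleucine is present, so NolG is inactive.
Indole is absent, so LomN is inactive.
Required activator LomN is absent, so *zorH* is not transcribed.
So ZorH is not produced.
With no repressor bound, *oxaE* is transcribed.
→ *oxaE* is ON.
MoO₄²⁻ is present, so YilA is inactive.
Turanose is present, so LutD is inactive.
With no repressor bound, *dovC* is transcribed.
→ *dovC* is ON.
Melibiose is present, so QilL is active.
With repressor QilL bound, *lutH* is not transcribed.
So LutH is not produced.
Homoserine is absent, so PexS is inactive.
With no repressor bound, *gixC* is transcribed.
So GixC is produced and active.
Activator GixC is present, so *quvX* is transcribed.
→ *quvX* is ON.
3 of the 3 genes are transcribed.

3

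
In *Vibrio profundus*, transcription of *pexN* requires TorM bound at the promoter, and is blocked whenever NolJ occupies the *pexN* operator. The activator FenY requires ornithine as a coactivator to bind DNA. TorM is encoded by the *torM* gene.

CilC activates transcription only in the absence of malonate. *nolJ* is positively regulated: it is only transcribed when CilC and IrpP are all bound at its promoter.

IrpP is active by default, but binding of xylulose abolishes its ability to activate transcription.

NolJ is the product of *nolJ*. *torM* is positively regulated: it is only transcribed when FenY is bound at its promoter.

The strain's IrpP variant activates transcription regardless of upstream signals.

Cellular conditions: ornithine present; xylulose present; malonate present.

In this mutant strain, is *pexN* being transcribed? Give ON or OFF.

ON

Ornithine is present, so FenY is active.
No repressor is bound and FenY is active, so *torM* is transcribed.
So TorM is produced and active.
Malonate is present, so CilC is inactive.
IrpP is constitutively active in this strain.
Required activator CilC is absent, so *nolJ* is not transcribed.
So NolJ is not produced.
No repressor is bound and TorM is active, so *pexN* is transcribed.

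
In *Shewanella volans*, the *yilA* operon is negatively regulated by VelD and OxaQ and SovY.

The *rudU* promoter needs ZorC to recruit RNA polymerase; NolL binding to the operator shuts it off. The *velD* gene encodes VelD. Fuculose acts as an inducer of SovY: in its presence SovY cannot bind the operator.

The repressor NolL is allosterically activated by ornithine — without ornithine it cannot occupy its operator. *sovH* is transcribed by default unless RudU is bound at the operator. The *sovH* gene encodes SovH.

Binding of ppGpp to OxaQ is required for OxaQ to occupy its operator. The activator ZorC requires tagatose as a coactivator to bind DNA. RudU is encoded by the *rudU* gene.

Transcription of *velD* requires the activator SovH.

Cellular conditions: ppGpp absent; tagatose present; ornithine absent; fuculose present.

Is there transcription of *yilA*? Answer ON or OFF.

Tagatose is present, so ZorC is active.
Ornithine is absent, so NolL is inactive.
No repressor is bound and ZorC is active, so *rudU* is transcribed.
So RudU is produced and active.
With repressor RudU bound, *sovH* is not transcribed.
So SovH is not produced.
Required activator SovH is absent, so *velD* is not transcribed.
So VelD is not produced.
ppGpp is absent, so OxaQ is inactive.
Fuculose is present, so SovY is inactive.
With no repressor bound, *yilA* is transcribed.

ON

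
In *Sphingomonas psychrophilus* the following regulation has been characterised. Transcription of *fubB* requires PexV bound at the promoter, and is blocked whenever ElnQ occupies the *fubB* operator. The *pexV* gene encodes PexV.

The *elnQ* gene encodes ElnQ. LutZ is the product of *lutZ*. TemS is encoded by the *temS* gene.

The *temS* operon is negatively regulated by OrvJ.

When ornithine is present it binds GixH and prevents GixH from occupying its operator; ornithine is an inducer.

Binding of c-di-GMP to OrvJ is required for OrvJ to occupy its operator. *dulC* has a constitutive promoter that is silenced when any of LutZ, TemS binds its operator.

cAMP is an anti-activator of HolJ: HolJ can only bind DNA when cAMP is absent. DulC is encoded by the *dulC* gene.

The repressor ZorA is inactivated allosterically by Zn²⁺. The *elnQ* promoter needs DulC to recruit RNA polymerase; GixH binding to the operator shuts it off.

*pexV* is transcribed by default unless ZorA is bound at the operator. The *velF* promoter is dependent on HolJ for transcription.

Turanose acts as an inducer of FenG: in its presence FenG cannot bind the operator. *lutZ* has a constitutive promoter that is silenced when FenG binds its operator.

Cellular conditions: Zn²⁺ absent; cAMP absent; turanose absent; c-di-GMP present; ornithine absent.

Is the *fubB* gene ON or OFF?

Turanose is absent, so FenG is active.
With repressor FenG bound, *lutZ* is not transcribed.
So LutZ is not produced.
c-di-GMP is present, so OrvJ is active.
With repressor OrvJ bound, *temS* is not transcribed.
So TemS is not produced.
With no repressor bound, *dulC* is transcribed.
So DulC is produced and active.
Ornithine is absent, so GixH is active.
With repressor GixH bound, *elnQ* is not transcribed.
So ElnQ is not produced.
Zn²⁺ is absent, so ZorA is active.
With repressor ZorA bound, *pexV* is not transcribed.
So PexV is not produced.
Required activator PexV is absent, so *fubB* is not transcribed.

OFF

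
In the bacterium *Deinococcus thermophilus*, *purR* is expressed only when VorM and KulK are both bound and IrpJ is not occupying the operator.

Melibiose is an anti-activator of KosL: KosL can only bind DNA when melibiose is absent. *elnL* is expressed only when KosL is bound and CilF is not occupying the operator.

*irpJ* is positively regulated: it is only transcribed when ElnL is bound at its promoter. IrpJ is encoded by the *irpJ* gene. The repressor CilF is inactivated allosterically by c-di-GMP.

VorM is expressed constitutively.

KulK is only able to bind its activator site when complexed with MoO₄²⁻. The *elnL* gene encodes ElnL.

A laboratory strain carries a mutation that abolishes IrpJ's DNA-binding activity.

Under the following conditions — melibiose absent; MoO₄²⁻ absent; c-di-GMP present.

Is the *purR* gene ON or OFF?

OFF

IrpJ is non-functional in this strain, so it has no effect.
VorM is produced constitutively and is active.
MoO₄²⁻ is absent, so KulK is inactive.
Required activator KulK is absent, so *purR* is not transcribed.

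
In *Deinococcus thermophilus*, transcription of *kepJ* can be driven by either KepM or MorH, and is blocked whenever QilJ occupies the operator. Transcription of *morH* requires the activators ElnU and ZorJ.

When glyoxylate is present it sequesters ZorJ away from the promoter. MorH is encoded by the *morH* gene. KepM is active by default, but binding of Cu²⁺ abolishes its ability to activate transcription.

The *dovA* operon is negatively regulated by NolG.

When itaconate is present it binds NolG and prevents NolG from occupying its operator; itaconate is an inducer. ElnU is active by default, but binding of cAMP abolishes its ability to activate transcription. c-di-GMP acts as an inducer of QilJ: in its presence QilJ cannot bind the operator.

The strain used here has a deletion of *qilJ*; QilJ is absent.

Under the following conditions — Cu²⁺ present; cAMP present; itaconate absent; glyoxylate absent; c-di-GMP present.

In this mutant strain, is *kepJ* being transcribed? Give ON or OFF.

Cu²⁺ is present, so KepM is inactive.
QilJ is non-functional in this strain, so it has no effect.
cAMP is present, so ElnU is inactive.
Glyoxylate is absent, so ZorJ is active.
Required activator ElnU is absent, so *morH* is not transcribed.
So MorH is not produced.
No activator is available at the *kepJ* promoter, so *kepJ* is not transcribed.

OFF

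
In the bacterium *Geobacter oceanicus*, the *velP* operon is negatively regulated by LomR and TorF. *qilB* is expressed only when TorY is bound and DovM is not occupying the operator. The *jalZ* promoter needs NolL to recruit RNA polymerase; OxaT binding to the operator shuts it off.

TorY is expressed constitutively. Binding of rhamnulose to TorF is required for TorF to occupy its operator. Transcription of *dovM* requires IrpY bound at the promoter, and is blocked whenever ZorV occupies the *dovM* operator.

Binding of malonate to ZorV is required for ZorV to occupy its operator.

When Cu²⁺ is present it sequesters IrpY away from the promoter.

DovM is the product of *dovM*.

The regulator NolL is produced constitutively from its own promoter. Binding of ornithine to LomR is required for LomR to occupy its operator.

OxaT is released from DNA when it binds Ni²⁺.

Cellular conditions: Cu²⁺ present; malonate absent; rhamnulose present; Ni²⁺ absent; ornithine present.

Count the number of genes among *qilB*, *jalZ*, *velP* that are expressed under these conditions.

Cu²⁺ is present, so IrpY is inactive.
Malonate is absent, so ZorV is inactive.
Required activator IrpY is absent, so *dovM* is not transcribed.
So DovM is not produced.
TorY is produced constitutively and is active.
No repressor is bound and TorY is active, so *qilB* is transcribed.
→ *qilB* is ON.
NolL is produced constitutively and is active.
Ni²⁺ is absent, so OxaT is active.
With repressor OxaT bound, *jalZ* is not transcribed.
→ *jalZ* is OFF.
Ornithine is present, so LomR is active.
Rhamnulose is present, so TorF is active.
With repressor LomR bound, *velP* is not transcribed.
→ *velP* is OFF.
1 of the 3 genes is transcribed.

1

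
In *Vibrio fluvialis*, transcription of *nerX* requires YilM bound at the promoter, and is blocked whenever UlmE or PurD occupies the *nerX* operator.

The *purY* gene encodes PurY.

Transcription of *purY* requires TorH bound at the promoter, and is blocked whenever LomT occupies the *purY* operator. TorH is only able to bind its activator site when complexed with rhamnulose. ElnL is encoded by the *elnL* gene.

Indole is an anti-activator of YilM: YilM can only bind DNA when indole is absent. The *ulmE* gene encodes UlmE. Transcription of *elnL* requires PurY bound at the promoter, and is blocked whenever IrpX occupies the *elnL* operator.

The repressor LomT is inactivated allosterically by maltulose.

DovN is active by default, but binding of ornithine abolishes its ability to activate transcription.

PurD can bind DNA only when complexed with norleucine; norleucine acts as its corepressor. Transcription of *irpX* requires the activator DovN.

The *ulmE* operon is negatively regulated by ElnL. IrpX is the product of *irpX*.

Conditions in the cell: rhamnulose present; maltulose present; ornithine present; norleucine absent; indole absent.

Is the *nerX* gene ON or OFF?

ON

Ornithine is present, so DovN is inactive.
Required activator DovN is absent, so *irpX* is not transcribed.
So IrpX is not produced.
Rhamnulose is present, so TorH is active.
Maltulose is present, so LomT is inactive.
No repressor is bound and TorH is active, so *purY* is transcribed.
So PurY is produced and active.
No repressor is bound and PurY is active, so *elnL* is transcribed.
So ElnL is produced and active.
With repressor ElnL bound, *ulmE* is not transcribed.
So UlmE is not produced.
Norleucine is absent, so PurD is inactive.
Indole is absent, so YilM is active.
No repressor is bound and YilM is active, so *nerX* is transcribed.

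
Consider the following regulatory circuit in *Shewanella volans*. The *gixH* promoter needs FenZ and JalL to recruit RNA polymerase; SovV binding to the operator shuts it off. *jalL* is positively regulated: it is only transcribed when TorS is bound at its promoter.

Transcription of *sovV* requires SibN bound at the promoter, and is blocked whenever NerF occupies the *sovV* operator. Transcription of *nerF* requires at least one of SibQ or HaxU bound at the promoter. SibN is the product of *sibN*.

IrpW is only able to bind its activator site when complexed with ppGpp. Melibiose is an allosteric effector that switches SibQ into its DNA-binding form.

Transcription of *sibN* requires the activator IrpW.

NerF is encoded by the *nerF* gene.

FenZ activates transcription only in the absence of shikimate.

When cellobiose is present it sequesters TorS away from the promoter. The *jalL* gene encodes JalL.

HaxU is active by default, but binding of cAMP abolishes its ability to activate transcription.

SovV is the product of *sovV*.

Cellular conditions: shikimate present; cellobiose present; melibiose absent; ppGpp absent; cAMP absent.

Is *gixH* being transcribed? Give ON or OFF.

OFF

Shikimate is present, so FenZ is inactive.
Cellobiose is present, so TorS is inactive.
Required activator TorS is absent, so *jalL* is not transcribed.
So JalL is not produced.
Melibiose is absent, so SibQ is inactive.
cAMP is absent, so HaxU is active.
Activator HaxU is present, so *nerF* is transcribed.
So NerF is produced and active.
ppGpp is absent, so IrpW is inactive.
Required activator IrpW is absent, so *sibN* is not transcribed.
So SibN is not produced.
With repressor NerF bound, *sovV* is not transcribed.
So SovV is not produced.
Required activator FenZ is absent, so *gixH* is not transcribed.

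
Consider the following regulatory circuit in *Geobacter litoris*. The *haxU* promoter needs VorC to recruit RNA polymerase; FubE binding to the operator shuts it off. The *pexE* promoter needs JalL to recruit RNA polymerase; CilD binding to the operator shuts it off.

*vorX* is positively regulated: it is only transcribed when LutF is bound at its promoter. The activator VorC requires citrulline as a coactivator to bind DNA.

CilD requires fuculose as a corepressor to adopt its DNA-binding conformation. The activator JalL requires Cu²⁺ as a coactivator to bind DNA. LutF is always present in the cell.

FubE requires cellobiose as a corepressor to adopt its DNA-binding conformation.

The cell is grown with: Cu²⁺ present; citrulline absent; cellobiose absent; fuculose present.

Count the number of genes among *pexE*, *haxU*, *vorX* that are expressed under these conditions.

1

Fuculose is present, so CilD is active.
Cu²⁺ is present, so JalL is active.
With repressor CilD bound, *pexE* is not transcribed.
→ *pexE* is OFF.
Citrulline is absent, so VorC is inactive.
Cellobiose is absent, so FubE is inactive.
Required activator VorC is absent, so *haxU* is not transcribed.
→ *haxU* is OFF.
LutF is produced constitutively and is active.
No repressor is bound and LutF is active, so *vorX* is transcribed.
→ *vorX* is ON.
1 of the 3 genes is transcribed.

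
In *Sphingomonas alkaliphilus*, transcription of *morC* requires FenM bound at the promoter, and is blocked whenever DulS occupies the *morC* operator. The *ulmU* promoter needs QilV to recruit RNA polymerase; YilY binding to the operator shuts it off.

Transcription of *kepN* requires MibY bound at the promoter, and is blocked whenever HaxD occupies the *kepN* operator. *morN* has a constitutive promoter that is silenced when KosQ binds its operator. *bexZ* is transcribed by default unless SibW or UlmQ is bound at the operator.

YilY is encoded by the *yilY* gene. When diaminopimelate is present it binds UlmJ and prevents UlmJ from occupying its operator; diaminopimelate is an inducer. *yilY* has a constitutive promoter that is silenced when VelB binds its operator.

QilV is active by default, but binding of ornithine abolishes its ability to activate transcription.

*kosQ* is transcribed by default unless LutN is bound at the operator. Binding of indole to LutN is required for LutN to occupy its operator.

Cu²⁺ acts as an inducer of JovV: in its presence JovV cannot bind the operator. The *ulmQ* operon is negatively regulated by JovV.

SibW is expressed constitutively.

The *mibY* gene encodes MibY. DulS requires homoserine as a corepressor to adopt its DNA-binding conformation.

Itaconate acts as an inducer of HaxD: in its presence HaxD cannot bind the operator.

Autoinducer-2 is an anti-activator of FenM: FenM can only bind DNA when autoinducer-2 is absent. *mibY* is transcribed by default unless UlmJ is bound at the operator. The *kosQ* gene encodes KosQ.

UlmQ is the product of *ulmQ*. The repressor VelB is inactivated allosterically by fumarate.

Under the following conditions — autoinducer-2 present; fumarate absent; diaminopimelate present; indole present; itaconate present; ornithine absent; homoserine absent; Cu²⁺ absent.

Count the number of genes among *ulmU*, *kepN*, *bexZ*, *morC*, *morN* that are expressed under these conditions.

Fumarate is absent, so VelB is active.
With repressor VelB bound, *yilY* is not transcribed.
So YilY is not produced.
Ornithine is absent, so QilV is active.
No repressor is bound and QilV is active, so *ulmU* is transcribed.
→ *ulmU* is ON.
Diaminopimelate is present, so UlmJ is inactive.
With no repressor bound, *mibY* is transcribed.
So MibY is produced and active.
Itaconate is present, so HaxD is inactive.
No repressor is bound and MibY is active, so *kepN* is transcribed.
→ *kepN* is ON.
SibW is produced constitutively and is active.
Cu²⁺ is absent, so JovV is active.
With repressor JovV bound, *ulmQ* is not transcribed.
So UlmQ is not produced.
With repressor SibW bound, *bexZ* is not transcribed.
→ *bexZ* is OFF.
Autoinducer-2 is present, so FenM is inactive.
Homoserine is absent, so DulS is inactive.
Required activator FenM is absent, so *morC* is not transcribed.
→ *morC* is OFF.
Indole is present, so LutN is active.
With repressor LutN bound, *kosQ* is not transcribed.
So KosQ is not produced.
With no repressor bound, *morN* is transcribed.
→ *morN* is ON.
3 of the 5 genes are transcribed.

3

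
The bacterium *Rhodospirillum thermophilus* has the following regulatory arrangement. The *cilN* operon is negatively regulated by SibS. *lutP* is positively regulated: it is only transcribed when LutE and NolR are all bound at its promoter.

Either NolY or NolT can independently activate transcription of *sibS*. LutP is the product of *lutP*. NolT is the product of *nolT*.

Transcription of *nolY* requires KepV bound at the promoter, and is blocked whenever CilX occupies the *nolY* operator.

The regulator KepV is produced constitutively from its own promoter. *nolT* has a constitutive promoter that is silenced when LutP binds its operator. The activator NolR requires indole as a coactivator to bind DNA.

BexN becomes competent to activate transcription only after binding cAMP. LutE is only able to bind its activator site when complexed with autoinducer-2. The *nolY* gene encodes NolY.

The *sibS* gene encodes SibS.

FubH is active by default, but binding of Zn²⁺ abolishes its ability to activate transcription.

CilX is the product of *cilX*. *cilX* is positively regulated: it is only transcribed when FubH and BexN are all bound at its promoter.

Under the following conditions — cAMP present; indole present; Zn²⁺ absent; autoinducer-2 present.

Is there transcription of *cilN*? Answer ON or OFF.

ON

Zn²⁺ is absent, so FubH is active.
cAMP is present, so BexN is active.
No repressor is bound and FubH and BexN are active, so *cilX* is transcribed.
So CilX is produced and active.
KepV is produced constitutively and is active.
With repressor CilX bound, *nolY* is not transcribed.
So NolY is not produced.
Autoinducer-2 is present, so LutE is active.
Indole is present, so NolR is active.
No repressor is bound and LutE and NolR are active, so *lutP* is transcribed.
So LutP is produced and active.
With repressor LutP bound, *nolT* is not transcribed.
So NolT is not produced.
No activator is available at the *sibS* promoter, so *sibS* is not transcribed.
So SibS is not produced.
With no repressor bound, *cilN* is transcribed.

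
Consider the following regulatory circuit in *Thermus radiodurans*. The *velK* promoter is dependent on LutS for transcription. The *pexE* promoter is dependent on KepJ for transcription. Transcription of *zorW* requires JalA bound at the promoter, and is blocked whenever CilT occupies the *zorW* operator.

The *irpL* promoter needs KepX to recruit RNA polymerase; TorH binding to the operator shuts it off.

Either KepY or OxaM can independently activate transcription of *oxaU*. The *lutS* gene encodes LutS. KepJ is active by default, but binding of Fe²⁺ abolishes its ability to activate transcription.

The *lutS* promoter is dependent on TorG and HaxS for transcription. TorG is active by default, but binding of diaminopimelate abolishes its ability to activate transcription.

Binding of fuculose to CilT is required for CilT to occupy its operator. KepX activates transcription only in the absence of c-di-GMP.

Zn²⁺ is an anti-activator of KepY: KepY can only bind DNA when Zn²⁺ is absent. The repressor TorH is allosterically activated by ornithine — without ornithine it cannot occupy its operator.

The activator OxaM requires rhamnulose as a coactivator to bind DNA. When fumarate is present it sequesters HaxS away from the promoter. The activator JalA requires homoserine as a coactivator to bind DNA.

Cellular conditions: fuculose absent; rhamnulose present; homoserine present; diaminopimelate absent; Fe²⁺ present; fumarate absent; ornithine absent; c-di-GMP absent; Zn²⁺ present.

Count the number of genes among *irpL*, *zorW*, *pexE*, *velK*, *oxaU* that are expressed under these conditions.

c-di-GMP is absent, so KepX is active.
Ornithine is absent, so TorH is inactive.
No repressor is bound and KepX is active, so *irpL* is transcribed.
→ *irpL* is ON.
Homoserine is present, so JalA is active.
Fuculose is absent, so CilT is inactive.
No repressor is bound and JalA is active, so *zorW* is transcribed.
→ *zorW* is ON.
Fe²⁺ is present, so KepJ is inactive.
Required activator KepJ is absent, so *pexE* is not transcribed.
→ *pexE* is OFF.
Diaminopimelate is absent, so TorG is active.
Fumarate is absent, so HaxS is active.
No repressor is bound and TorG and HaxS are active, so *lutS* is transcribed.
So LutS is produced and active.
No repressor is bound and LutS is active, so *velK* is transcribed.
→ *velK* is ON.
Zn²⁺ is present, so KepY is inactive.
Rhamnulose is present, so OxaM is active.
Activator OxaM is present, so *oxaU* is transcribed.
→ *oxaU* is ON.
4 of the 5 genes are transcribed.

4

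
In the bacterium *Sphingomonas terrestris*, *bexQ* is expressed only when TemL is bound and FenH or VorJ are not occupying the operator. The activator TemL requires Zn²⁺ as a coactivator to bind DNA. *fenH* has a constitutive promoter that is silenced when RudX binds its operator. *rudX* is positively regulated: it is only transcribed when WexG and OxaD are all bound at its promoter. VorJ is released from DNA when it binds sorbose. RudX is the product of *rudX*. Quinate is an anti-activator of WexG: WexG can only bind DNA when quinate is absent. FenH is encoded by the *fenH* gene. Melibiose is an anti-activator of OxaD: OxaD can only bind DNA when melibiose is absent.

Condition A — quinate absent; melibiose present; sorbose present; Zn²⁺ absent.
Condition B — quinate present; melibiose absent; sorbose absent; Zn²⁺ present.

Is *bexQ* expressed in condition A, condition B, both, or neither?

neither

Condition A:
Quinate is absent, so WexG is active.
Melibiose is present, so OxaD is inactive.
Required activator OxaD is absent, so *rudX* is not transcribed.
So RudX is not produced.
With no repressor bound, *fenH* is transcribed.
So FenH is produced and active.
Sorbose is present, so VorJ is inactive.
Zn²⁺ is absent, so TemL is inactive.
With repressor FenH bound, *bexQ* is not transcribed.
→ *bexQ* is OFF in A.
Condition B:
Quinate is present, so WexG is inactive.
Melibiose is absent, so OxaD is active.
Required activator WexG is absent, so *rudX* is not transcribed.
So RudX is not produced.
With no repressor bound, *fenH* is transcribed.
So FenH is produced and active.
Sorbose is absent, so VorJ is active.
Zn²⁺ is present, so TemL is active.
With repressor FenH bound, *bexQ* is not transcribed.
→ *bexQ* is OFF in B.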